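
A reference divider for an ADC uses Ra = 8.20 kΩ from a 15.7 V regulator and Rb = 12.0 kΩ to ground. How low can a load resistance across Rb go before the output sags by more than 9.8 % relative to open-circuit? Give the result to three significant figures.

Output resistance R_th = Ra‖Rb = (8.20 × 12.0)/20.20 = 4.871 kΩ.
The fractional drop is R_th/(R_th + R_L); requiring this ≤ 0.0980 gives R_L ≥ R_th(1/0.0980 − 1) = 4.871 × 9.204 = 44.8 kΩ.

R_L(min) ≈ 44.8 kΩ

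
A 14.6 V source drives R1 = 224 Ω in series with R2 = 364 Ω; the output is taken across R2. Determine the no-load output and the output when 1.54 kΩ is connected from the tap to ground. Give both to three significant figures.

Open-circuit: V = 14.6 × 364/(224 + 364) = 9.04 V.
With the load, R2 becomes R2‖R_L = 294.4 Ω, so V = 14.6 × 294.4/518.4 = 8.29 V.

Unloaded: 9.04 V; loaded: 8.29 V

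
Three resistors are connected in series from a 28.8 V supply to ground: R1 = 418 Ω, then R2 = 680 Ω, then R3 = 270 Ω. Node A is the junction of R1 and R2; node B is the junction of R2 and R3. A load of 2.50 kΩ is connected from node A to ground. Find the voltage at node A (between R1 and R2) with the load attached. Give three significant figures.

V ≈ 17.9 V

Below node A the series string R2+R3 = 950.0 Ω sits in parallel with the 2500 Ω load: 688.4 Ω.
V_A = 28.8 × 688.4/(418 + 688.4) = 17.9 V.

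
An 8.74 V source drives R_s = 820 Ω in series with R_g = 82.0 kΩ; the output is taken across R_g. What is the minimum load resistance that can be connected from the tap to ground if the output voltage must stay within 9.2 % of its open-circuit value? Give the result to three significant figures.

R_L(min) ≈ 8.01 kΩ

Output resistance R_th = R_s‖R_g = (820 × 82000)/82820 = 811.9 Ω.
The fractional drop is R_th/(R_th + R_L); requiring this ≤ 0.0920 gives R_L ≥ R_th(1/0.0920 − 1) = 811.9 × 9.870 = 8.01 kΩ.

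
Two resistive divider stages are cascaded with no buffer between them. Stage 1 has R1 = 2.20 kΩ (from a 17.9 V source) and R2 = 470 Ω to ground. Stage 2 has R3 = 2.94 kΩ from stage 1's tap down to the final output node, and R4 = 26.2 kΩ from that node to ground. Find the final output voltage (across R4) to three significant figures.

V_out ≈ 2.80 V

Stage 2 presents R3+R4 = 29140 Ω as a load on stage 1's tap.
Stage 1's lower leg becomes R2‖(R3+R4) = 462.5 Ω, so V_mid = 17.9 × 462.5/2663 = 3.110 V.
Stage 2 is itself unloaded: V_out = V_mid × R4/(R3+R4) = 3.110 × 26200/29140 = 2.80 V.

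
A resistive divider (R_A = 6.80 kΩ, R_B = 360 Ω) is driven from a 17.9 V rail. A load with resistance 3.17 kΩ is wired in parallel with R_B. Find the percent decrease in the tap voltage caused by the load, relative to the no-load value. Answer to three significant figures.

The divider's output (Thévenin) resistance is R_A‖R_B = 341.9 Ω.
Fractional drop under load = R_th/(R_th + R_L) = 341.9 / (341.9 + 3170) = 0.09735.
So the output falls by 9.74 %.

9.74 %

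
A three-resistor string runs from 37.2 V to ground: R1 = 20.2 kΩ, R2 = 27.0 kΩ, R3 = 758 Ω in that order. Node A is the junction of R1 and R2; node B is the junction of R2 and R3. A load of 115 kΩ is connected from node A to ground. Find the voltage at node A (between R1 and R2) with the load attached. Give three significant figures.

Below node A the series string R2+R3 = 27760 Ω sits in parallel with the 115000 Ω load: 22360 Ω.
V_A = 37.2 × 22360/(20200 + 22360) = 19.5 V.

V ≈ 19.5 V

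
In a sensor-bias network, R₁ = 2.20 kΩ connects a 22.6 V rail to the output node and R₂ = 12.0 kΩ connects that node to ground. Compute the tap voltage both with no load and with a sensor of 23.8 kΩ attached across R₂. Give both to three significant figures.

Unloaded: 19.1 V; loaded: 17.7 V

Open-circuit: V = 22.6 × 12.0/(2.20 + 12.0) = 19.1 V.
With the load, R₂ becomes R₂‖R_L = 7.978 kΩ, so V = 22.6 × 7.978/10.18 = 17.7 V.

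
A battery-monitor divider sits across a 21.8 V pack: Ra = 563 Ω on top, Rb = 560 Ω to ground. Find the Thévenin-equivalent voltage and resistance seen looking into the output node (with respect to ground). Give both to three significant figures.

V_th = 10.9 V, R_th = 281 Ω

V_th is the open-circuit tap voltage: 21.8 × 560/(563 + 560) = 10.9 V.
With the supply zeroed, Ra and Rb appear in parallel from the tap: R_th = Ra‖Rb = (563 × 560)/1123 = 281 Ω.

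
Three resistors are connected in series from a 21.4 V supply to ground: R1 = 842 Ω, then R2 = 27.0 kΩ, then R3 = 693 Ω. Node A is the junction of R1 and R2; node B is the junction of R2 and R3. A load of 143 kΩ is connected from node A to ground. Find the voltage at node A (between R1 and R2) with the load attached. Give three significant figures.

V ≈ 20.7 V

Below node A the series string R2+R3 = 27690 Ω sits in parallel with the 143000 Ω load: 23200 Ω.
V_A = 21.4 × 23200/(842 + 23200) = 20.7 V.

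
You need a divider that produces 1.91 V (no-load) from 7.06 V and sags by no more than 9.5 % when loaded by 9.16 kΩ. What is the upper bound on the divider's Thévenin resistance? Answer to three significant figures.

R_th ≤ 962 Ω

Loading drop = R_th/(R_th + R_L) ≤ 0.0950, so R_th ≤ R_L · ε/(1−ε) = 9.16 kΩ × 0.0950/0.9050 = 962 Ω.
(Any R1, R2 with R2/(R1+R2) = 0.271 and R1‖R2 ≤ 962 Ω will meet the spec.)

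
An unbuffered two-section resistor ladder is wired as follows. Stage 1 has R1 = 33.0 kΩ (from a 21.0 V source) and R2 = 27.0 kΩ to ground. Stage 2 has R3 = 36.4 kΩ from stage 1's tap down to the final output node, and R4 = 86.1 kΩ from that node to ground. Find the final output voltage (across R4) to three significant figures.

V_out ≈ 5.92 V

Stage 2 presents R3+R4 = 122.5 kΩ as a load on stage 1's tap.
Stage 1's lower leg becomes R2‖(R3+R4) = 22.12 kΩ, so V_mid = 21.0 × 22.12/55.12 = 8.428 V.
Stage 2 is itself unloaded: V_out = V_mid × R4/(R3+R4) = 8.428 × 86.1/122.5 = 5.92 V.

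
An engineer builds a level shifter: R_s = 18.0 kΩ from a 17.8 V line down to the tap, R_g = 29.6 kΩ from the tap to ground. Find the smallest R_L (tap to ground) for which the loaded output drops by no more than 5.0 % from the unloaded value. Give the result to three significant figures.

R_L(min) ≈ 213 kΩ

Output resistance R_th = R_s‖R_g = (18.0 × 29.6)/47.60 = 11.19 kΩ.
The fractional drop is R_th/(R_th + R_L); requiring this ≤ 0.0500 gives R_L ≥ R_th(1/0.0500 − 1) = 11.19 × 19.00 = 213 kΩ.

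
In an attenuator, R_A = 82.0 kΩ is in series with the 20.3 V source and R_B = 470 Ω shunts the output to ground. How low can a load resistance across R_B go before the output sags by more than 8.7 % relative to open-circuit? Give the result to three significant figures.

Output resistance R_th = R_A‖R_B = (82000 × 470)/82470 = 467.3 Ω.
The fractional drop is R_th/(R_th + R_L); requiring this ≤ 0.0870 gives R_L ≥ R_th(1/0.0870 − 1) = 467.3 × 10.49 = 4.90 kΩ.

R_L(min) ≈ 4.90 kΩ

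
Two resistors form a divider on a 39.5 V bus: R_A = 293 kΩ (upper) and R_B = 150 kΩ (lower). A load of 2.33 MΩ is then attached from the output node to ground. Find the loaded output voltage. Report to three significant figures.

The load sits in parallel with R_B: R_B‖R_L = (150 × 2330) / (150 + 2330) = 140.9 kΩ.
V_out = 39.5 × 140.9 / (293 + 140.9) = 39.5 × 140.9/433.9 = 12.8 V.
(Unloaded it would have been 13.4 V.)

V_out ≈ 12.8 V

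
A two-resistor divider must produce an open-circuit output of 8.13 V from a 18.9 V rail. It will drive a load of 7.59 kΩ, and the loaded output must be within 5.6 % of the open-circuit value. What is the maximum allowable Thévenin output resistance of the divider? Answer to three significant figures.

Loading drop = R_th/(R_th + R_L) ≤ 0.0560, so R_th ≤ R_L · ε/(1−ε) = 7.59 kΩ × 0.0560/0.9440 = 450 Ω.

R_th ≤ 450 Ω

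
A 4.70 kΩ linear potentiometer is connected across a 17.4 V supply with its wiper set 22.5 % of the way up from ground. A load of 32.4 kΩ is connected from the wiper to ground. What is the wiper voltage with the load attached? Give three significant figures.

V ≈ 3.82 V

The wiper splits the pot into (1−α)R = 3.643 kΩ above and αR = 1.058 kΩ below.
Lower section ‖ load = 1.024 kΩ.
V_wiper = 17.4 × 1.024/(3.643 + 1.024) = 3.82 V.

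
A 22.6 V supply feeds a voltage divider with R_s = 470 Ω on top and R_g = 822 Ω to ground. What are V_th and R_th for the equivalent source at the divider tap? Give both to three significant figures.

V_th = 14.4 V, R_th = 299 Ω

V_th is the open-circuit tap voltage: 22.6 × 822/(470 + 822) = 14.4 V.
With the supply zeroed, R_s and R_g appear in parallel from the tap: R_th = R_s‖R_g = (470 × 822)/1292 = 299 Ω.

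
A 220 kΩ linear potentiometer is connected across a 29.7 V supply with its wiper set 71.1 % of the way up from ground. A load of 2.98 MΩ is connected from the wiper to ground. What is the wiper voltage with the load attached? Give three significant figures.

The wiper splits the pot into (1−α)R = 63.58 kΩ above and αR = 156.4 kΩ below.
Lower section ‖ load = 148.6 kΩ.
V_wiper = 29.7 × 148.6/(63.58 + 148.6) = 20.8 V.

V ≈ 20.8 V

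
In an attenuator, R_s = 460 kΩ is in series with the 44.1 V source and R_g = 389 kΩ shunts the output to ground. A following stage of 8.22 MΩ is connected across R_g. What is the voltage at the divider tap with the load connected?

The load sits in parallel with R_g: R_g‖R_L = (389 × 8220) / (389 + 8220) = 371.4 kΩ.
V_out = 44.1 × 371.4 / (460 + 371.4) = 44.1 × 371.4/831.4 = 19.7 V.
(Unloaded it would have been 20.2 V.)

V_out ≈ 19.7 V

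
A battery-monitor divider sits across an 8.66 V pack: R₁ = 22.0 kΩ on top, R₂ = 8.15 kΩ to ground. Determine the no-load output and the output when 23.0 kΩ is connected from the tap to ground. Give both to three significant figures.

Open-circuit: V = 8.66 × 8.15/(22.0 + 8.15) = 2.34 V.
With the load, R₂ becomes R₂‖R_L = 6.018 kΩ, so V = 8.66 × 6.018/28.02 = 1.86 V.

Unloaded: 2.34 V; loaded: 1.86 V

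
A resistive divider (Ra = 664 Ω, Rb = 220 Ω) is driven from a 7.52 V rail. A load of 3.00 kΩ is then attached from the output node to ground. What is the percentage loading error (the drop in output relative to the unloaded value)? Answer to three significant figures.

5.22 %

The divider's output (Thévenin) resistance is Ra‖Rb = 165.2 Ω.
Fractional drop under load = R_th/(R_th + R_L) = 165.2 / (165.2 + 3000) = 0.05221.
So the output falls by 5.22 %.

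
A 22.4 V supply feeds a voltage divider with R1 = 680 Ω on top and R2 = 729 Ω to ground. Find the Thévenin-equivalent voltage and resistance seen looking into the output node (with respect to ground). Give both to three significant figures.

V_th = 11.6 V, R_th = 352 Ω

V_th is the open-circuit tap voltage: 22.4 × 729/(680 + 729) = 11.6 V.
With the supply zeroed, R1 and R2 appear in parallel from the tap: R_th = R1‖R2 = (680 × 729)/1409 = 352 Ω.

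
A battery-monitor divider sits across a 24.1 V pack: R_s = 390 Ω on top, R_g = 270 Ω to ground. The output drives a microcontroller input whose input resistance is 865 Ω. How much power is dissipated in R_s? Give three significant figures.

P ≈ 638 mW

Total resistance from the source is R_s + (R_g‖R_L) = 595.8 Ω, so I = 24.1/595.8 Ω = 40.45 mA.
P = I²·R_s = (40.45 mA)² × 390 Ω = 638 mW.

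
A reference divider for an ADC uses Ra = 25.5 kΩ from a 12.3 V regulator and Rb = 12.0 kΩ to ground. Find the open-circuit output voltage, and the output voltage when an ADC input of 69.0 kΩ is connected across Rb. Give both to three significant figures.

Unloaded: 3.94 V; loaded: 3.52 V

Open-circuit: V = 12.3 × 12.0/(25.5 + 12.0) = 3.94 V.
With the load, Rb becomes Rb‖R_L = 10.22 kΩ, so V = 12.3 × 10.22/35.72 = 3.52 V.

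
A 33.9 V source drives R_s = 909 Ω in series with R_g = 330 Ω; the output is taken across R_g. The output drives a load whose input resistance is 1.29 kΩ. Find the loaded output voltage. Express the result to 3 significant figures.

The load sits in parallel with R_g: R_g‖R_L = (330 × 1290) / (330 + 1290) = 262.8 Ω.
V_out = 33.9 × 262.8 / (909 + 262.8) = 33.9 × 262.8/1172 = 7.60 V.
(Unloaded it would have been 9.03 V.)

V_out ≈ 7.60 V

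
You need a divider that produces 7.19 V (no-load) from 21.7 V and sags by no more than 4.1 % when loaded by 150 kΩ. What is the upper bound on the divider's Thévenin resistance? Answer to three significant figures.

R_th ≤ 6.41 kΩ

Loading drop = R_th/(R_th + R_L) ≤ 0.0410, so R_th ≤ R_L · ε/(1−ε) = 150 kΩ × 0.0410/0.9590 = 6.41 kΩ.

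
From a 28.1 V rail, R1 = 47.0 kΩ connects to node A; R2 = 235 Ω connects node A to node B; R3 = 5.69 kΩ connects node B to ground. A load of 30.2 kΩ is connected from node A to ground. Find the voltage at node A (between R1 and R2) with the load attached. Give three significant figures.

Below node A the series string R2+R3 = 5925 Ω sits in parallel with the 30200 Ω load: 4953 Ω.
V_A = 28.1 × 4953/(47000 + 4953) = 2.68 V.

V ≈ 2.68 V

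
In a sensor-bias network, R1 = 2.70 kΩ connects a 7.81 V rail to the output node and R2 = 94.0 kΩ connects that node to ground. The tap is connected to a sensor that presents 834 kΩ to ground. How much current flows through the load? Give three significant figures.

R2‖R_L = 84.48 kΩ; V_out = 7.81 × 84.48/87.18 = 7.568 V.
I_L = V_out / R_L = 7.568 / 834 kΩ = 9.07 µA.

I_L ≈ 9.07 µA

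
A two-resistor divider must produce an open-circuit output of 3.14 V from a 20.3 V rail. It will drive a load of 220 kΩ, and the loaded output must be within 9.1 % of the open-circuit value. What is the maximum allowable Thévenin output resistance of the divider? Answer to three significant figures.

Loading drop = R_th/(R_th + R_L) ≤ 0.0910, so R_th ≤ R_L · ε/(1−ε) = 220 kΩ × 0.0910/0.9090 = 22.0 kΩ.

R_th ≤ 22.0 kΩ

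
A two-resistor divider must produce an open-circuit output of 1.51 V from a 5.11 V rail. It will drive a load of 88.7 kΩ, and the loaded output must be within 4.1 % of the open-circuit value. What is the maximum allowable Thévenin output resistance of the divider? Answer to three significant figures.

Loading drop = R_th/(R_th + R_L) ≤ 0.0410, so R_th ≤ R_L · ε/(1−ε) = 88.7 kΩ × 0.0410/0.9590 = 3.79 kΩ.
(Any R1, R2 with R2/(R1+R2) = 0.295 and R1‖R2 ≤ 3.79 kΩ will meet the spec.)

R_th ≤ 3.79 kΩ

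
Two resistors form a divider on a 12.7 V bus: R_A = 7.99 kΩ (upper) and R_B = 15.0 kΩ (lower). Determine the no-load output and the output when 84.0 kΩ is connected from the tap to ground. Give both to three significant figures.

Open-circuit: V = 12.7 × 15.0/(7.99 + 15.0) = 8.29 V.
With the load, R_B becomes R_B‖R_L = 12.73 kΩ, so V = 12.7 × 12.73/20.72 = 7.80 V.

Unloaded: 8.29 V; loaded: 7.80 V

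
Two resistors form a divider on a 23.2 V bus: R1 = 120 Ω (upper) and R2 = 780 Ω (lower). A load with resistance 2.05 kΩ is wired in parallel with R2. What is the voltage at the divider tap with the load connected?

V_out ≈ 19.1 V

The load sits in parallel with R2: R2‖R_L = (780 × 2050) / (780 + 2050) = 565.0 Ω.
V_out = 23.2 × 565.0 / (120 + 565.0) = 23.2 × 565.0/685.0 = 19.1 V.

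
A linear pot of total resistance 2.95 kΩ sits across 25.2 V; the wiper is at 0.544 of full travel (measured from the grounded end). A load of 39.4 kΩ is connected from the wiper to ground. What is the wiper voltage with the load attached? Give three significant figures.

The wiper splits the pot into (1−α)R = 1.345 kΩ above and αR = 1.605 kΩ below.
Lower section ‖ load = 1.542 kΩ.
V_wiper = 25.2 × 1.542/(1.345 + 1.542) = 13.5 V.

V ≈ 13.5 V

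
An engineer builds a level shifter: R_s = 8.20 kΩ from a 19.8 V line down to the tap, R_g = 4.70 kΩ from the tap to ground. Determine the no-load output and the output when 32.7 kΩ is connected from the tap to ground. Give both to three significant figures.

Open-circuit: V = 19.8 × 4.70/(8.20 + 4.70) = 7.21 V.
With the load, R_g becomes R_g‖R_L = 4.109 kΩ, so V = 19.8 × 4.109/12.31 = 6.61 V.

Unloaded: 7.21 V; loaded: 6.61 V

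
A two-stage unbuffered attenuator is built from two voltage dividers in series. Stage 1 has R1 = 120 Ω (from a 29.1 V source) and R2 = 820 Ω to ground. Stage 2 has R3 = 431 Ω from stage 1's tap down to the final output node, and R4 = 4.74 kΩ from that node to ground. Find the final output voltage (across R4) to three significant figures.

V_out ≈ 22.8 V

Stage 2 presents R3+R4 = 5171 Ω as a load on stage 1's tap.
Stage 1's lower leg becomes R2‖(R3+R4) = 707.8 Ω, so V_mid = 29.1 × 707.8/827.8 = 24.88 V.
Stage 2 is itself unloaded: V_out = V_mid × R4/(R3+R4) = 24.88 × 4740/5171 = 22.8 V.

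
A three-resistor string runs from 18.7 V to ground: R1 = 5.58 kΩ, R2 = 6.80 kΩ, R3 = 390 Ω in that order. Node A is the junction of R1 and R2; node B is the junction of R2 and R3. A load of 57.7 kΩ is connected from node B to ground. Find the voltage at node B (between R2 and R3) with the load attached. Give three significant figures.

V ≈ 0.567 V

At node B, R3 is in parallel with the load: R3‖R_L = 387.4 Ω.
Below node A the resistance is R2 + (R3‖R_L) = 7187 Ω, so V_A = 18.7 × 7187/12770 = 10.53 V.
Then V_B = V_A × (R3‖R_L)/(R2 + R3‖R_L) = 10.53 × 387.4/7187 = 0.567 V.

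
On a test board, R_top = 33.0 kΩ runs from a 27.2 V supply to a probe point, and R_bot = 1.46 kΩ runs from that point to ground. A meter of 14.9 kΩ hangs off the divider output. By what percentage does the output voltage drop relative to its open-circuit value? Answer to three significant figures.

8.58 %

The divider's output (Thévenin) resistance is R_top‖R_bot = 1.398 kΩ.
Fractional drop under load = R_th/(R_th + R_L) = 1.398 / (1.398 + 14.9) = 0.08579.
So the output falls by 8.58 %.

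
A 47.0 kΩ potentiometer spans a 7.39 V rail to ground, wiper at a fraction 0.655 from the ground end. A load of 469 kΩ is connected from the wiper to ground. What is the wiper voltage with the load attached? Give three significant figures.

The wiper splits the pot into (1−α)R = 16.21 kΩ above and αR = 30.79 kΩ below.
Lower section ‖ load = 28.89 kΩ.
V_wiper = 7.39 × 28.89/(16.21 + 28.89) = 4.73 V.

V ≈ 4.73 V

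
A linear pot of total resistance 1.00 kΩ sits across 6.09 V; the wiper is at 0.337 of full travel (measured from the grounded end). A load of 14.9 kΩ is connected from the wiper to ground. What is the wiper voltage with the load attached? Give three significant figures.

The wiper splits the pot into (1−α)R = 663.0 Ω above and αR = 337.0 Ω below.
Lower section ‖ load = 329.5 Ω.
V_wiper = 6.09 × 329.5/(663.0 + 329.5) = 2.02 V.

V ≈ 2.02 V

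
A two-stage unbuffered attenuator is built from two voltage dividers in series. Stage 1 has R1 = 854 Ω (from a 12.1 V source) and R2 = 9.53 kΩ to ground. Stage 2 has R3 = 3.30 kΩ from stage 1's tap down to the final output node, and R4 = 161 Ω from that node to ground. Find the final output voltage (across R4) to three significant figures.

V_out ≈ 0.421 V

Stage 2 presents R3+R4 = 3461 Ω as a load on stage 1's tap.
Stage 1's lower leg becomes R2‖(R3+R4) = 2539 Ω, so V_mid = 12.1 × 2539/3393 = 9.054 V.
Stage 2 is itself unloaded: V_out = V_mid × R4/(R3+R4) = 9.054 × 161/3461 = 0.421 V.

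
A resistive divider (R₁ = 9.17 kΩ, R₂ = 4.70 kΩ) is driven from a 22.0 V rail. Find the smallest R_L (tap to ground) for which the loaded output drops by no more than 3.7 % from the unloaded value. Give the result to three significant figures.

Output resistance R_th = R₁‖R₂ = (9.17 × 4.70)/13.87 = 3.107 kΩ.
The fractional drop is R_th/(R_th + R_L); requiring this ≤ 0.0370 gives R_L ≥ R_th(1/0.0370 − 1) = 3.107 × 26.03 = 80.9 kΩ.

R_L(min) ≈ 80.9 kΩ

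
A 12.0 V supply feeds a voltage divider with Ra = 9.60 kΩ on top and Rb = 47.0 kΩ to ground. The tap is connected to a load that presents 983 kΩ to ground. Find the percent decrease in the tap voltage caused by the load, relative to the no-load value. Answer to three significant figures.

The divider's output (Thévenin) resistance is Ra‖Rb = 7.972 kΩ.
Fractional drop under load = R_th/(R_th + R_L) = 7.972 / (7.972 + 983) = 0.008044.
So the output falls by 0.804 %.

0.804 %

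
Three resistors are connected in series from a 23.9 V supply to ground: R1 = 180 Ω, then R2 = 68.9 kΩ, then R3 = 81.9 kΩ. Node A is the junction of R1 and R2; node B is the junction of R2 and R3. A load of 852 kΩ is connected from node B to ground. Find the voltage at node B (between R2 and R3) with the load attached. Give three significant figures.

V ≈ 12.4 V

At node B, R3 is in parallel with the load: R3‖R_L = 74720 Ω.
Below node A the resistance is R2 + (R3‖R_L) = 143600 Ω, so V_A = 23.9 × 143600/143800 = 23.87 V.
Then V_B = V_A × (R3‖R_L)/(R2 + R3‖R_L) = 23.87 × 74720/143600 = 12.4 V.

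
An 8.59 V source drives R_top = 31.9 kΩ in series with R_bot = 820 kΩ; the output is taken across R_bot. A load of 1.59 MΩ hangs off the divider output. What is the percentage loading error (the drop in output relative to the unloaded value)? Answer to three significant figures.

1.89 %

The divider's output (Thévenin) resistance is R_top‖R_bot = 30.71 kΩ.
Fractional drop under load = R_th/(R_th + R_L) = 30.71 / (30.71 + 1590) = 0.01895.
So the output falls by 1.89 %.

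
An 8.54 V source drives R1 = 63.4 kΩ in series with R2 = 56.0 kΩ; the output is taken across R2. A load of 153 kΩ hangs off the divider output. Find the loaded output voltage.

The load sits in parallel with R2: R2‖R_L = (56.0 × 153) / (56.0 + 153) = 41.00 kΩ.
V_out = 8.54 × 41.00 / (63.4 + 41.00) = 8.54 × 41.00/104.4 = 3.35 V.
(Unloaded it would have been 4.01 V.)

V_out ≈ 3.35 V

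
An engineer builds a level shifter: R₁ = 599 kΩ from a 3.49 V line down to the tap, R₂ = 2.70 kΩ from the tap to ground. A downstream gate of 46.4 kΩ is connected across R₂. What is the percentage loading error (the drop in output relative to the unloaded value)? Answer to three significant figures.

The divider's output (Thévenin) resistance is R₁‖R₂ = 2.688 kΩ.
Fractional drop under load = R_th/(R_th + R_L) = 2.688 / (2.688 + 46.4) = 0.05476.
So the output falls by 5.48 %.

5.48 %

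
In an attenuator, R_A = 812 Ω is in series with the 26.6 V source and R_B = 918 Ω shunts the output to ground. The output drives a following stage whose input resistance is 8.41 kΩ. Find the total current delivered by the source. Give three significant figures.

I ≈ 16.2 mA

R_B‖R_L = 827.7 Ω, so the source sees R_A + R_B‖R_L = 1640 Ω.
I = 26.6 V / 1640 Ω = 16.2 mA.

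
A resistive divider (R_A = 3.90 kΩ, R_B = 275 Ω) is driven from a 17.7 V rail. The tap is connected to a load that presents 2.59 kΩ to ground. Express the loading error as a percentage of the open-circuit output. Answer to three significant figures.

Unloaded V = 17.7 × 275/4175 = 1.1659 V.
Loaded: R_B‖R_L = 248.6 Ω, giving V = 17.7 × 248.6/4149 = 1.0607 V.
Drop = (1.1659 − 1.0607) / 1.1659 = 9.02 %.

9.02 %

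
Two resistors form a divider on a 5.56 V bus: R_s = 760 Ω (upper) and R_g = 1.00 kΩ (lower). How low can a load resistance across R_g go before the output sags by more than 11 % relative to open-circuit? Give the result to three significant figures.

Output resistance R_th = R_s‖R_g = (760 × 1000)/1760 = 431.8 Ω.
The fractional drop is R_th/(R_th + R_L); requiring this ≤ 0.110 gives R_L ≥ R_th(1/0.110 − 1) = 431.8 × 8.091 = 3.49 kΩ.

R_L(min) ≈ 3.49 kΩ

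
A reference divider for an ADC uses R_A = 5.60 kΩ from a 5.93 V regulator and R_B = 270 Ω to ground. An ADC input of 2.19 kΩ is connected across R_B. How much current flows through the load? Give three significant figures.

I_L ≈ 0.111 mA

R_B‖R_L = 240.4 Ω; V_out = 5.93 × 240.4/5840 = 0.2441 V.
I_L = V_out / R_L = 0.2441 / 2.19 kΩ = 0.111 mA.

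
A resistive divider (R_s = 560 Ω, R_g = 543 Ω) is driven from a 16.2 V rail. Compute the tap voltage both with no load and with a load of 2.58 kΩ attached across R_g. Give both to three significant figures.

Open-circuit: V = 16.2 × 543/(560 + 543) = 7.98 V.
With the load, R_g becomes R_g‖R_L = 448.6 Ω, so V = 16.2 × 448.6/1009 = 7.21 V.

Unloaded: 7.98 V; loaded: 7.21 V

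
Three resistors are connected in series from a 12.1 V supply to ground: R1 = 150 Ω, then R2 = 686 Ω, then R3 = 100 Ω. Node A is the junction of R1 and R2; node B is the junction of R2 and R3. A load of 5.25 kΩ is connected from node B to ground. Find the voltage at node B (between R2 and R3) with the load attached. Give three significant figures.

At node B, R3 is in parallel with the load: R3‖R_L = 98.13 Ω.
Below node A the resistance is R2 + (R3‖R_L) = 784.1 Ω, so V_A = 12.1 × 784.1/934.1 = 10.16 V.
Then V_B = V_A × (R3‖R_L)/(R2 + R3‖R_L) = 10.16 × 98.13/784.1 = 1.27 V.

V ≈ 1.27 V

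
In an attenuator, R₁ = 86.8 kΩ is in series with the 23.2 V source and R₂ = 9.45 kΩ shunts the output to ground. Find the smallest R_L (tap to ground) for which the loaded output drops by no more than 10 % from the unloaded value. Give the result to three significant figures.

R_L(min) ≈ 76.7 kΩ

Output resistance R_th = R₁‖R₂ = (86.8 × 9.45)/96.25 = 8.522 kΩ.
The fractional drop is R_th/(R_th + R_L); requiring this ≤ 0.100 gives R_L ≥ R_th(1/0.100 − 1) = 8.522 × 9.000 = 76.7 kΩ.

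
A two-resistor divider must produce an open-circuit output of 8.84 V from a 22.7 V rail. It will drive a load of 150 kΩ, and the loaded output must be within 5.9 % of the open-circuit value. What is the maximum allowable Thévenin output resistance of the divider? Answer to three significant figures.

R_th ≤ 9.40 kΩ

Loading drop = R_th/(R_th + R_L) ≤ 0.0590, so R_th ≤ R_L · ε/(1−ε) = 150 kΩ × 0.0590/0.9410 = 9.40 kΩ.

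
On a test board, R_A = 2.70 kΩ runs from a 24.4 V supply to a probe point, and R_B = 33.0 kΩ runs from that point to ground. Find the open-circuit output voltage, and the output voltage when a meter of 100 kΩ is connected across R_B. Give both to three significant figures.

Unloaded: 22.6 V; loaded: 22.0 V

Open-circuit: V = 24.4 × 33.0/(2.70 + 33.0) = 22.6 V.
With the load, R_B becomes R_B‖R_L = 24.81 kΩ, so V = 24.4 × 24.81/27.51 = 22.0 V.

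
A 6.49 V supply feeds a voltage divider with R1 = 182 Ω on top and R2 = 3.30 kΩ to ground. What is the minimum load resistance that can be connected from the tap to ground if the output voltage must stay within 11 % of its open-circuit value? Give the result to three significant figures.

Output resistance R_th = R1‖R2 = (182 × 3300)/3482 = 172.5 Ω.
The fractional drop is R_th/(R_th + R_L); requiring this ≤ 0.110 gives R_L ≥ R_th(1/0.110 − 1) = 172.5 × 8.091 = 1.40 kΩ.

R_L(min) ≈ 1.40 kΩ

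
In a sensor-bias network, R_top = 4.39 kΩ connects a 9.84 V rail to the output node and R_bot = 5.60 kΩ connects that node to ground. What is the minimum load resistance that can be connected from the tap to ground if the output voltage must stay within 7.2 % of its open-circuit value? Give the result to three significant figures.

Output resistance R_th = R_top‖R_bot = (4.39 × 5.60)/9.990 = 2.461 kΩ.
The fractional drop is R_th/(R_th + R_L); requiring this ≤ 0.0720 gives R_L ≥ R_th(1/0.0720 − 1) = 2.461 × 12.89 = 31.7 kΩ.

R_L(min) ≈ 31.7 kΩ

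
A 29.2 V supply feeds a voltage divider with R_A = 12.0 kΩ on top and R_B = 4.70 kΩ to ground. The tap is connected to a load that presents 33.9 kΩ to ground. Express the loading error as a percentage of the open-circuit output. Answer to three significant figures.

The divider's output (Thévenin) resistance is R_A‖R_B = 3.377 kΩ.
Fractional drop under load = R_th/(R_th + R_L) = 3.377 / (3.377 + 33.9) = 0.09060.
So the output falls by 9.06 %.

9.06 %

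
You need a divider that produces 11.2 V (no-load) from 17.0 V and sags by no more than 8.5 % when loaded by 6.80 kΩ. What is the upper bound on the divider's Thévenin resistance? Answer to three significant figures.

R_th ≤ 632 Ω

Loading drop = R_th/(R_th + R_L) ≤ 0.0850, so R_th ≤ R_L · ε/(1−ε) = 6.80 kΩ × 0.0850/0.9150 = 632 Ω.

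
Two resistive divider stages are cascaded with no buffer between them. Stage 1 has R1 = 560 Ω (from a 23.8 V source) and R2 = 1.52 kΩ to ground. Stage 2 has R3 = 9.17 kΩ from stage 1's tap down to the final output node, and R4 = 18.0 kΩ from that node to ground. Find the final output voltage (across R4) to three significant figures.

V_out ≈ 11.4 V

Stage 2 presents R3+R4 = 27170 Ω as a load on stage 1's tap.
Stage 1's lower leg becomes R2‖(R3+R4) = 1439 Ω, so V_mid = 23.8 × 1439/1999 = 17.13 V.
Stage 2 is itself unloaded: V_out = V_mid × R4/(R3+R4) = 17.13 × 18000/27170 = 11.4 V.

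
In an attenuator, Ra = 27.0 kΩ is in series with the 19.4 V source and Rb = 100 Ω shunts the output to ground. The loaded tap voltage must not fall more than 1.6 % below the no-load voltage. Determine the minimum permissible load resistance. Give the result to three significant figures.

R_L(min) ≈ 6.13 kΩ

Output resistance R_th = Ra‖Rb = (27000 × 100)/27100 = 99.63 Ω.
The fractional drop is R_th/(R_th + R_L); requiring this ≤ 0.0160 gives R_L ≥ R_th(1/0.0160 − 1) = 99.63 × 61.50 = 6.13 kΩ.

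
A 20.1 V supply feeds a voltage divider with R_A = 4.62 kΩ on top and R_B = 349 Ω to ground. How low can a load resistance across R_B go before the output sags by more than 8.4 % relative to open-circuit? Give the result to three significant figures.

R_L(min) ≈ 3.54 kΩ

Output resistance R_th = R_A‖R_B = (4620 × 349)/4969 = 324.5 Ω.
The fractional drop is R_th/(R_th + R_L); requiring this ≤ 0.0840 gives R_L ≥ R_th(1/0.0840 − 1) = 324.5 × 10.90 = 3.54 kΩ.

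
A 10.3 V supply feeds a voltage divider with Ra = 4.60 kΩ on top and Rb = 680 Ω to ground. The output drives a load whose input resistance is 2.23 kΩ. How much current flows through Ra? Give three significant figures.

I ≈ 2.01 mA

Rb‖R_L = 521.1 Ω, so the source sees Ra + Rb‖R_L = 5121 Ω.
I = 10.3 V / 5121 Ω = 2.01 mA.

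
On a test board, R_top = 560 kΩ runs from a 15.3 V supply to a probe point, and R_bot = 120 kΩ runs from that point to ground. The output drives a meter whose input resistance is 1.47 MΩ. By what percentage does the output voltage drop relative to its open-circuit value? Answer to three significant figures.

6.30 %

The divider's output (Thévenin) resistance is R_top‖R_bot = 98.82 kΩ.
Fractional drop under load = R_th/(R_th + R_L) = 98.82 / (98.82 + 1470) = 0.06299.
So the output falls by 6.30 %.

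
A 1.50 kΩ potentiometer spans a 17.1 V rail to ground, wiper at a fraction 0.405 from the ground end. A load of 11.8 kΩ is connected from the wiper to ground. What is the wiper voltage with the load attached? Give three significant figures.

The wiper splits the pot into (1−α)R = 892.5 Ω above and αR = 607.5 Ω below.
Lower section ‖ load = 577.8 Ω.
V_wiper = 17.1 × 577.8/(892.5 + 577.8) = 6.72 V.

V ≈ 6.72 V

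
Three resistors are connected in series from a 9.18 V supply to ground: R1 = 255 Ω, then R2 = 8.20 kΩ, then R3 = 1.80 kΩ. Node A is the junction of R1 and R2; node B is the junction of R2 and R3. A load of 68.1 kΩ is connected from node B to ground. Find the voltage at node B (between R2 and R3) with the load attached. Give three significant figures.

V ≈ 1.58 V

At node B, R3 is in parallel with the load: R3‖R_L = 1754 Ω.
Below node A the resistance is R2 + (R3‖R_L) = 9954 Ω, so V_A = 9.18 × 9954/10210 = 8.951 V.
Then V_B = V_A × (R3‖R_L)/(R2 + R3‖R_L) = 8.951 × 1754/9954 = 1.58 V.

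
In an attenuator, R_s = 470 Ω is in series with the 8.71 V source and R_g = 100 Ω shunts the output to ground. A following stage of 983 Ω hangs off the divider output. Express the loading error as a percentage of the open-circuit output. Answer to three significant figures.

The divider's output (Thévenin) resistance is R_s‖R_g = 82.46 Ω.
Fractional drop under load = R_th/(R_th + R_L) = 82.46 / (82.46 + 983) = 0.07739.
So the output falls by 7.74 %.

7.74 %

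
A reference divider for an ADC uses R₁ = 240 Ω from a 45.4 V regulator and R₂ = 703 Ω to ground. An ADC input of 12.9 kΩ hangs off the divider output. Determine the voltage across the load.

The load sits in parallel with R₂: R₂‖R_L = (703 × 12900) / (703 + 12900) = 666.7 Ω.
V_out = 45.4 × 666.7 / (240 + 666.7) = 45.4 × 666.7/906.7 = 33.4 V.

V_out ≈ 33.4 V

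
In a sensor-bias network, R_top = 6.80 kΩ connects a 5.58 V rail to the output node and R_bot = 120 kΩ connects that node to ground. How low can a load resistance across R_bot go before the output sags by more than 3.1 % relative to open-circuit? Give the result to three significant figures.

R_L(min) ≈ 201 kΩ

Output resistance R_th = R_top‖R_bot = (6.80 × 120)/126.8 = 6.435 kΩ.
The fractional drop is R_th/(R_th + R_L); requiring this ≤ 0.0310 gives R_L ≥ R_th(1/0.0310 − 1) = 6.435 × 31.26 = 201 kΩ.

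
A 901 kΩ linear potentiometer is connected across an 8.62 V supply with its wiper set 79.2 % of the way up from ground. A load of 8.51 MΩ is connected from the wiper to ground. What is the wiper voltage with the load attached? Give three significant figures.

V ≈ 6.71 V

The wiper splits the pot into (1−α)R = 187.4 kΩ above and αR = 713.6 kΩ below.
Lower section ‖ load = 658.4 kΩ.
V_wiper = 8.62 × 658.4/(187.4 + 658.4) = 6.71 V.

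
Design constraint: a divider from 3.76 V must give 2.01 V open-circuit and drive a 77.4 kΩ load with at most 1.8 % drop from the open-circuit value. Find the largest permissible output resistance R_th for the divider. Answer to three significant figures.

R_th ≤ 1.42 kΩ

Loading drop = R_th/(R_th + R_L) ≤ 0.0180, so R_th ≤ R_L · ε/(1−ε) = 77.4 kΩ × 0.0180/0.9820 = 1.42 kΩ.
(Any R1, R2 with R2/(R1+R2) = 0.535 and R1‖R2 ≤ 1.42 kΩ will meet the spec.)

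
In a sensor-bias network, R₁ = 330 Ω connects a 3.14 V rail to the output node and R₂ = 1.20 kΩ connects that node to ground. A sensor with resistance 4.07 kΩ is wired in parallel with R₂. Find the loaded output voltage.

V_out ≈ 2.32 V

The load sits in parallel with R₂: R₂‖R_L = (1200 × 4070) / (1200 + 4070) = 926.8 Ω.
V_out = 3.14 × 926.8 / (330 + 926.8) = 3.14 × 926.8/1257 = 2.32 V.
(Unloaded it would have been 2.46 V.)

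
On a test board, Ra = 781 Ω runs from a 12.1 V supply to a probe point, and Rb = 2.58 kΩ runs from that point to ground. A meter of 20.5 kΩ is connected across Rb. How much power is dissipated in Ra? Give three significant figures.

P ≈ 12.1 mW

Total resistance from the source is Ra + (Rb‖R_L) = 3073 Ω, so I = 12.1/3073 Ω = 3.938 mA.
P = I²·Ra = (3.938 mA)² × 781 Ω = 12.1 mW.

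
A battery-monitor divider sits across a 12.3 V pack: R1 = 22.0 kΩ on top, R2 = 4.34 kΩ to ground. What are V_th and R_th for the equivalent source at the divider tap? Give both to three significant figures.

V_th = 2.03 V, R_th = 3.62 kΩ

V_th is the open-circuit tap voltage: 12.3 × 4.34/(22.0 + 4.34) = 2.03 V.
With the supply zeroed, R1 and R2 appear in parallel from the tap: R_th = R1‖R2 = (22.0 × 4.34)/26.34 = 3.62 kΩ.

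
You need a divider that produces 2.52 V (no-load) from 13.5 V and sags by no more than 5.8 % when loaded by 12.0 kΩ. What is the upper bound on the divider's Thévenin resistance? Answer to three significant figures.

Loading drop = R_th/(R_th + R_L) ≤ 0.0580, so R_th ≤ R_L · ε/(1−ε) = 12.0 kΩ × 0.0580/0.9420 = 739 Ω.
(Any R1, R2 with R2/(R1+R2) = 0.187 and R1‖R2 ≤ 739 Ω will meet the spec.)

R_th ≤ 739 Ω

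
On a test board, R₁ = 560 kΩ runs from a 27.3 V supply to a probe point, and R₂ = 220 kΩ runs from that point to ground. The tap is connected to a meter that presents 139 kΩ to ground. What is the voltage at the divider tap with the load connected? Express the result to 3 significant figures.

V_out ≈ 3.60 V

The load sits in parallel with R₂: R₂‖R_L = (220 × 139) / (220 + 139) = 85.18 kΩ.
V_out = 27.3 × 85.18 / (560 + 85.18) = 27.3 × 85.18/645.2 = 3.60 V.
(Unloaded it would have been 7.70 V.)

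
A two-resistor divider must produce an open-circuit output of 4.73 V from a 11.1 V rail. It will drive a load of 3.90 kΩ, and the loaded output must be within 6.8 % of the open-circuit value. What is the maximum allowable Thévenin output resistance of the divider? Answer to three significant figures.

R_th ≤ 285 Ω

Loading drop = R_th/(R_th + R_L) ≤ 0.0680, so R_th ≤ R_L · ε/(1−ε) = 3.90 kΩ × 0.0680/0.9320 = 285 Ω.
(Any R1, R2 with R2/(R1+R2) = 0.426 and R1‖R2 ≤ 285 Ω will meet the spec.)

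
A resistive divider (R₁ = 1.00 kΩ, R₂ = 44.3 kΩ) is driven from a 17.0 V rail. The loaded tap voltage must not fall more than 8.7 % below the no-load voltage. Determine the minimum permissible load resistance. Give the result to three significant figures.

Output resistance R_th = R₁‖R₂ = (1000 × 44300)/45300 = 977.9 Ω.
The fractional drop is R_th/(R_th + R_L); requiring this ≤ 0.0870 gives R_L ≥ R_th(1/0.0870 − 1) = 977.9 × 10.49 = 10.3 kΩ.

R_L(min) ≈ 10.3 kΩ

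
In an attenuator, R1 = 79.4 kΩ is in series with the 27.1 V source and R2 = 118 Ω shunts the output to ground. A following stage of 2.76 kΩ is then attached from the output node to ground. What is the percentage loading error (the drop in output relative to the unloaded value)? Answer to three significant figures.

The divider's output (Thévenin) resistance is R1‖R2 = 117.8 Ω.
Fractional drop under load = R_th/(R_th + R_L) = 117.8 / (117.8 + 2760) = 0.04094.
So the output falls by 4.09 %.

4.09 %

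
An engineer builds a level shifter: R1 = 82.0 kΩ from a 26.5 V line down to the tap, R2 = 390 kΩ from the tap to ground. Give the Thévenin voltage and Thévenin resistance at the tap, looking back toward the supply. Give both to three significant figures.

V_th = 21.9 V, R_th = 67.8 kΩ

V_th is the open-circuit tap voltage: 26.5 × 390/(82.0 + 390) = 21.9 V.
With the supply zeroed, R1 and R2 appear in parallel from the tap: R_th = R1‖R2 = (82.0 × 390)/472.0 = 67.8 kΩ.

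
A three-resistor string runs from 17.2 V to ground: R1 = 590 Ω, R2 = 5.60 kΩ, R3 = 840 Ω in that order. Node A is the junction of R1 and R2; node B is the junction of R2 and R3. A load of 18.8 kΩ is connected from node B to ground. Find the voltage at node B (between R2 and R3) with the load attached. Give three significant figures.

V ≈ 1.98 V

At node B, R3 is in parallel with the load: R3‖R_L = 804.1 Ω.
Below node A the resistance is R2 + (R3‖R_L) = 6404 Ω, so V_A = 17.2 × 6404/6994 = 15.75 V.
Then V_B = V_A × (R3‖R_L)/(R2 + R3‖R_L) = 15.75 × 804.1/6404 = 1.98 V.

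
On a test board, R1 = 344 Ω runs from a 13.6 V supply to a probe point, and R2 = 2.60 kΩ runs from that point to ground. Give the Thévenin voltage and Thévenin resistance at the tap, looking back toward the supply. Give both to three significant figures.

V_th = 12.0 V, R_th = 304 Ω

V_th is the open-circuit tap voltage: 13.6 × 2600/(344 + 2600) = 12.0 V.
With the supply zeroed, R1 and R2 appear in parallel from the tap: R_th = R1‖R2 = (344 × 2600)/2944 = 304 Ω.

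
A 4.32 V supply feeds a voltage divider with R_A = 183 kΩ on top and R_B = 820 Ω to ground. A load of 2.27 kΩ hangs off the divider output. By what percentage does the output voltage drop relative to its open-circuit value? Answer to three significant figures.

26.5 %

Unloaded V = 4.32 × 820/183800 = 0.01927 V.
Loaded: R_B‖R_L = 602.4 Ω, giving V = 4.32 × 602.4/183600 = 0.01417 V.
Drop = (0.01927 − 0.01417) / 0.01927 = 26.5 %.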